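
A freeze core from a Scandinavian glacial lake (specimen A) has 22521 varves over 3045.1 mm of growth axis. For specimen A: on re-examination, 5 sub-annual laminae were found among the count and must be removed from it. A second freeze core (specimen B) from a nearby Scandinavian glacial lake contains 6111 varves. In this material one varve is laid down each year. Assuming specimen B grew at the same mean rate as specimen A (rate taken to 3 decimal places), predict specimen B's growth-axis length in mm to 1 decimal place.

Specimen A: after corrections the count is 22521 − 5 = 22516 varves.
A: Mean rate = 3045.1 mm / 22516 years ≈ 0.135 mm per year.
Length of B = 0.135 × 6111 = 825.0 mm.

825.0 mm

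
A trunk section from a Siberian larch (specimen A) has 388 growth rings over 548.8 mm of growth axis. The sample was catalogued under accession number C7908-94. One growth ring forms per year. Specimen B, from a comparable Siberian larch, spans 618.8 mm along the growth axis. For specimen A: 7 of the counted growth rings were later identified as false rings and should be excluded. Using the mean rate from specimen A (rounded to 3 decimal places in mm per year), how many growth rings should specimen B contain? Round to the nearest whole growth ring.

430 growth rings

Specimen A: correcting the raw count gives 388 − 7 = 381 true growth rings.
A: 548.8 mm over 381 years gives 548.8 / 381 ≈ 1.440 mm/year.
For B, 618.8 / 1.440 = 429.72 years ≈ 430 growth rings.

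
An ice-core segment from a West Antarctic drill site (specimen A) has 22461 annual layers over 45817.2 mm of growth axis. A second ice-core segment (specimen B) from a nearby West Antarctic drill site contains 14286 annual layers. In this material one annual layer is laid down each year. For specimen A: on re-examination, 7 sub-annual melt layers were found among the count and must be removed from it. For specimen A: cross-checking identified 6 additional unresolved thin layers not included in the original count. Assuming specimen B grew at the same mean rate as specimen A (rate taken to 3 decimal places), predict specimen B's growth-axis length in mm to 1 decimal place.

Specimen A: after corrections the count is 22461 − 7 + 6 = 22460 annual layers.
A: Extension rate ≈ 45817.2 / 22460 = 2.040 mm per year.
Length of B = 2.040 × 14286 = 29143.4 mm.

29143.4 mm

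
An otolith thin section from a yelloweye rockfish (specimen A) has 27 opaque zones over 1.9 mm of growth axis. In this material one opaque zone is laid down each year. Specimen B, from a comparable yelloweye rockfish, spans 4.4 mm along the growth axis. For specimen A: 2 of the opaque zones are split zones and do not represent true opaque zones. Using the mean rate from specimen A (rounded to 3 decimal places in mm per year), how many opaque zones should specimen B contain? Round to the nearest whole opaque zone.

Specimen A: adjusted count: 27 − 2 = 25 opaque zones.
A: Extension rate ≈ 1.9 / 25 = 0.076 mm/year.
Specimen B: 4.4 mm / 0.076 mm per year = 57.89 years ≈ 58 opaque zones.

58 opaque zones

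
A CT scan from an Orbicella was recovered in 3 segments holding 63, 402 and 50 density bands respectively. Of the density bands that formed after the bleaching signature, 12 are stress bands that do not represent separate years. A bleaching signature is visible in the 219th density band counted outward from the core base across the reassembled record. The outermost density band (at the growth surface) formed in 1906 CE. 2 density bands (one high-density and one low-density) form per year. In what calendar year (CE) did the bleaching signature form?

1764 CE

Total density bands = 63 + 402 + 50 = 515.
515 − 219 = 296 density bands lie beyond the bleaching signature toward the growth surface.
296 − 12 false = 284 true density bands after the bleaching signature.
Dividing by 2 density bands per year: 284 / 2 = 142 years.
1906 − 142 = 1764 CE.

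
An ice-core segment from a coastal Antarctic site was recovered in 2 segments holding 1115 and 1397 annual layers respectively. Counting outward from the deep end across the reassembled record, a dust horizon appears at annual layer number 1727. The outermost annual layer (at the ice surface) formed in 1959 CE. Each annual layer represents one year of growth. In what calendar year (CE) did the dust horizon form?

Total annual layers = 1115 + 1397 = 2512.
The dust horizon sits at annual layer 1727 from the deep end, so 2512 − 1727 = 785 annual layers formed after it.
Counting back 785 years from 1959 CE places the dust horizon in 1959 − 785 = 1174 CE.

1174 CE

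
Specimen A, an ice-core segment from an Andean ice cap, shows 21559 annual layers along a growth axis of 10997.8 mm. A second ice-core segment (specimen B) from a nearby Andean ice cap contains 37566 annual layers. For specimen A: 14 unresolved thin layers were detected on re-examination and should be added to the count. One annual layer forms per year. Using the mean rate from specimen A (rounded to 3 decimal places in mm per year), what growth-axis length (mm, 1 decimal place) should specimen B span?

19158.7 mm

Specimen A: correcting the raw count gives 21559 + 14 = 21573 true annual layers.
A: Extension rate ≈ 10997.8 / 21573 = 0.510 mm per year.
Length of B = 0.510 × 37566 = 19158.7 mm.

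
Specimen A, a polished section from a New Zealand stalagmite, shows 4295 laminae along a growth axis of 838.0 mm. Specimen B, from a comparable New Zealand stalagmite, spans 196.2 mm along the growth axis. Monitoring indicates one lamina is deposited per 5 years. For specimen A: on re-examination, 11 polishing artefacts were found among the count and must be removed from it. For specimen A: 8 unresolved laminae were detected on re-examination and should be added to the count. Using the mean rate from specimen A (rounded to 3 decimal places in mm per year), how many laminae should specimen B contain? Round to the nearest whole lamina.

Specimen A: true lamina count = 4295 − 11 + 8 = 4292.
Specimen A: multiplying by 5 years per lamina: 4292 × 5 = 21460 years.
A: 838.0 mm over 21460 years gives 838.0 / 21460 ≈ 0.039 mm/year.
B spans 196.2 / 0.039 = 5030.77 years; at 5 years per lamina that is 5030.77 / 5 ≈ 1006 laminae.

1006 laminae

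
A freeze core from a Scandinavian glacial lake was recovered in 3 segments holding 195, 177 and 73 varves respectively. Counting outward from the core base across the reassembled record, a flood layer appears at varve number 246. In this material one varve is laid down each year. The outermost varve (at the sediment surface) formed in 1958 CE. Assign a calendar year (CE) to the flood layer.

Total varves = 195 + 177 + 73 = 445.
445 − 246 = 199 varves lie beyond the flood layer toward the sediment surface.
Counting back 199 years from 1958 CE places the flood layer in 1958 − 199 = 1759 CE.

1759 CE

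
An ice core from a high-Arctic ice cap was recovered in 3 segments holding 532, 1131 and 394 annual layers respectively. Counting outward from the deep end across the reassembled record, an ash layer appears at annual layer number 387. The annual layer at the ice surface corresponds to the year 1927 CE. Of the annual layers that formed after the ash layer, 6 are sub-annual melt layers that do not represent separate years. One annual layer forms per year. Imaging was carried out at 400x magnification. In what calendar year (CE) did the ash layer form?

Total annual layers = 532 + 1131 + 394 = 2057.
The ash layer sits at annual layer 387 from the deep end, so 2057 − 387 = 1670 annual layers formed after it.
Removing the 6 false annual layers leaves 1670 − 6 = 1664 true annual layers beyond the ash layer.
1927 − 1664 = 263 CE.

263 CE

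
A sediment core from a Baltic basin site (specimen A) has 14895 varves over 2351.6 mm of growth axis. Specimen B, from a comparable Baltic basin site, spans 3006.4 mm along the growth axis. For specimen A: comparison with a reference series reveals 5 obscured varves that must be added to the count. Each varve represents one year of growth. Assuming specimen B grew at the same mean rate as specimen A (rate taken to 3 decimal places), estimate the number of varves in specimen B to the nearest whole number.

Specimen A: after corrections the count is 14895 + 5 = 14900 varves.
A: Mean rate = 2351.6 mm / 14900 years ≈ 0.158 mm/yr.
For B, 3006.4 / 0.158 = 19027.85 years ≈ 19028 varves.

19028 varves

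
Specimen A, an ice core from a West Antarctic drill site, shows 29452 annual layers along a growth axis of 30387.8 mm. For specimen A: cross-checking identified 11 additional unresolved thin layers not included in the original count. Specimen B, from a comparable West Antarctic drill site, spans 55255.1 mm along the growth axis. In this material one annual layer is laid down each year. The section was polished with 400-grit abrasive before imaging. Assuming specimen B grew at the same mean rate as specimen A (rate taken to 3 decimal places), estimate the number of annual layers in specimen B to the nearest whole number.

Specimen A: true annual layer count = 29452 + 11 = 29463.
A: Extension rate ≈ 30387.8 / 29463 = 1.031 mm/year.
B spans 55255.1 / 1.031 = 53593.70 years ≈ 53594 annual layers.

53594 annual layers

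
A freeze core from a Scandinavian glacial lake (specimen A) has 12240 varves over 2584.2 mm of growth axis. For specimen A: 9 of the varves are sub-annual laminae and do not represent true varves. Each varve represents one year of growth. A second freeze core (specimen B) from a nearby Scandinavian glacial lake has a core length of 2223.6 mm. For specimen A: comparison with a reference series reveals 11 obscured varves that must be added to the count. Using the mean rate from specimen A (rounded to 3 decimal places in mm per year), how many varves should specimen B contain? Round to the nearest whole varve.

Specimen A: adjusted count: 12240 − 9 + 11 = 12242 varves.
A: 2584.2 mm over 12242 years gives 2584.2 / 12242 ≈ 0.211 mm per year.
B spans 2223.6 / 0.211 = 10538.39 years ≈ 10538 varves.

10538 varves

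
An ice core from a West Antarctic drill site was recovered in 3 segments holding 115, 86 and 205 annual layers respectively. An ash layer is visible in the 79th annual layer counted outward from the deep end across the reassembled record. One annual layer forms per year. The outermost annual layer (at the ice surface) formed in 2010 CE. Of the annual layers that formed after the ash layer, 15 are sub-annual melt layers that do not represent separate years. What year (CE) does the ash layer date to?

1698 CE

Total annual layers = 115 + 86 + 205 = 406.
Between annual layer 79 and the ice surface there are 406 − 79 = 327 annual layers.
Removing the 15 false annual layers leaves 327 − 15 = 312 true annual layers beyond the ash layer.
Counting back 312 years from 2010 CE places the ash layer in 2010 − 312 = 1698 CE.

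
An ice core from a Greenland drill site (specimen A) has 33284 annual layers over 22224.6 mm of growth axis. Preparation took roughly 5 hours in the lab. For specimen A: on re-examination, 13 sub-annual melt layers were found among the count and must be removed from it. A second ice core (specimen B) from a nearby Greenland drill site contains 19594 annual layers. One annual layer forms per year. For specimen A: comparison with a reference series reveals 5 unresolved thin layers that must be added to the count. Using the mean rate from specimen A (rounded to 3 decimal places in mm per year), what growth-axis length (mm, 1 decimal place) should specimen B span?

Specimen A: true annual layer count = 33284 − 13 + 5 = 33276.
A: Mean rate = 22224.6 mm / 33276 years ≈ 0.668 mm/year.
For B, 0.668 mm/year × 19594 years = 13088.8 mm.

13088.8 mm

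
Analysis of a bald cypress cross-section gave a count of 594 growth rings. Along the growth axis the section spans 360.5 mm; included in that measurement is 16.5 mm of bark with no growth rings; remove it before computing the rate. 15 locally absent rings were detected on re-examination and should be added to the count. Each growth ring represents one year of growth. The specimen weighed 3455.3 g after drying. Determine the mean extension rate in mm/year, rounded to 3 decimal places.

After corrections the count is 594 + 15 = 609 growth rings.
The growth record spans 360.5 − 16.5 = 344.0 mm.
344.0 mm over 609 years gives 344.0 / 609 ≈ 0.565 mm/year.

0.565 mm/year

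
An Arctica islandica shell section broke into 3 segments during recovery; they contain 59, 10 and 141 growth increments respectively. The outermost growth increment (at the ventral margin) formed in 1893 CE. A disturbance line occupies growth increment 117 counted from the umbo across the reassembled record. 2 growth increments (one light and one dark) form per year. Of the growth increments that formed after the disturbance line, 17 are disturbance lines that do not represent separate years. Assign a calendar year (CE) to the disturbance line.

Total growth increments = 59 + 10 + 141 = 210.
210 − 117 = 93 growth increments lie beyond the disturbance line toward the ventral margin.
93 − 17 false = 76 true growth increments after the disturbance line.
Dividing by 2 growth increments per year: 76 / 2 = 38 years.
Counting back 38 years from 1893 CE places the disturbance line in 1893 − 38 = 1855 CE.

1855 CE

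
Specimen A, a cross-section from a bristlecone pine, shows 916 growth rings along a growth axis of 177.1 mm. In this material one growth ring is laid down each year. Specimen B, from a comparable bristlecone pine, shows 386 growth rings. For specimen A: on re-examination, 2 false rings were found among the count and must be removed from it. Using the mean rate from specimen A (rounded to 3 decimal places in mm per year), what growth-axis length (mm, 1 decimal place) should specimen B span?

74.9 mm

Specimen A: after corrections the count is 916 − 2 = 914 growth rings.
A: 177.1 mm over 914 years gives 177.1 / 914 ≈ 0.194 mm per year.
Length of B = 0.194 × 386 = 74.9 mm.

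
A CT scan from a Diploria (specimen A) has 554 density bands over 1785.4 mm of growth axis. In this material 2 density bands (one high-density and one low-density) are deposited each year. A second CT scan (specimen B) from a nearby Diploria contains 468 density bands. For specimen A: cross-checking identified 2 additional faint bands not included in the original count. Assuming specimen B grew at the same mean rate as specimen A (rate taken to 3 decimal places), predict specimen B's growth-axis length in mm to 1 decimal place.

Specimen A: true density band count = 554 + 2 = 556.
Specimen A: with 2 density bands per year, 556 / 2 = 278 years.
A: Extension rate ≈ 1785.4 / 278 = 6.422 mm per year.
Specimen B: 468 density bands at 2 per year is 468 / 2 = 234 years. B's length ≈ 6.422 × 234 = 1502.7 mm.

1502.7 mm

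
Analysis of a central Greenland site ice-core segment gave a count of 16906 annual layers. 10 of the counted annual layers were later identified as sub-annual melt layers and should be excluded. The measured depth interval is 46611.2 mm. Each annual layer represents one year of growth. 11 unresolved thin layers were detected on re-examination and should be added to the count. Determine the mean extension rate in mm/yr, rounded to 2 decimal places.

Correcting the raw count gives 16906 − 10 + 11 = 16907 true annual layers.
Extension rate ≈ 46611.2 / 16907 = 2.76 mm/yr.

2.76 mm/yr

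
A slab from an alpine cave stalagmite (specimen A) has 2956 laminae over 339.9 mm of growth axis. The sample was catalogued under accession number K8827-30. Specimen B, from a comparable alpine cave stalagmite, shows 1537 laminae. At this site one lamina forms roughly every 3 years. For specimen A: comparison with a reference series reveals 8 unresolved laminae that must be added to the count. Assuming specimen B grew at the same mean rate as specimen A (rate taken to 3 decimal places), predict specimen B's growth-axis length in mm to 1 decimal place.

175.2 mm

Specimen A: true lamina count = 2956 + 8 = 2964.
Specimen A: 2964 laminae at 3 years each span 2964 × 3 = 8892 years.
A: Extension rate ≈ 339.9 / 8892 = 0.038 mm/year.
Specimen B: at 3 years per lamina, 1537 × 3 = 4611 years. Length of B = 0.038 × 4611 = 175.2 mm.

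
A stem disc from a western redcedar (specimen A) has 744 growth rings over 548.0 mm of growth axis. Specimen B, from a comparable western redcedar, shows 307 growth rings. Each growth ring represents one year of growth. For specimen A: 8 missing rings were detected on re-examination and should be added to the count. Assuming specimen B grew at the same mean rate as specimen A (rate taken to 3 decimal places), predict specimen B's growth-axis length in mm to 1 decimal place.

223.8 mm

Specimen A: after corrections the count is 744 + 8 = 752 growth rings.
A: Mean rate = 548.0 mm / 752 years ≈ 0.729 mm/yr.
Length of B = 0.729 × 307 = 223.8 mm.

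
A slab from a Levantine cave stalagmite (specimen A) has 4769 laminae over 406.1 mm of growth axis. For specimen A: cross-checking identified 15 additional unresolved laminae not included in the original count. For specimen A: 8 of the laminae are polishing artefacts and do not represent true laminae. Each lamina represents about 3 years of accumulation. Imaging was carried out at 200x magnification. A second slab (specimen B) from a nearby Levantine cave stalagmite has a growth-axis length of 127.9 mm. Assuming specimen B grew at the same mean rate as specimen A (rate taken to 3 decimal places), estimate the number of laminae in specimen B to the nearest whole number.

1523 laminae

Specimen A: adjusted count: 4769 − 8 + 15 = 4776 laminae.
Specimen A: 4776 laminae at 3 years each span 4776 × 3 = 14328 years.
A: Extension rate ≈ 406.1 / 14328 = 0.028 mm/yr.
For B, 127.9 / 0.028 = 4567.86 years; at 3 years per lamina that is 4567.86 / 3 ≈ 1523 laminae.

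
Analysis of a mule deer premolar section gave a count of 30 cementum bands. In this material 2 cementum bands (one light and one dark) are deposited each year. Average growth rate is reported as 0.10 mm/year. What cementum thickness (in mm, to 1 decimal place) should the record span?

1.5 mm

With 2 cementum bands per year, 30 / 2 = 15 years.
15 years at 0.10 mm/year gives 0.10 × 15 = 1.5 mm.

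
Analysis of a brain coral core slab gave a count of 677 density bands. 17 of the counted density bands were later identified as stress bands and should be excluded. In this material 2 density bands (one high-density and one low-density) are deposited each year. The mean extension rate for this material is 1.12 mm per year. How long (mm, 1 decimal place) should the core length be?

After corrections the count is 677 − 17 = 660 density bands.
660 density bands at 2 per year is 660 / 2 = 330 years.
330 years at 1.12 mm/year gives 1.12 × 330 = 369.6 mm.

369.6 mm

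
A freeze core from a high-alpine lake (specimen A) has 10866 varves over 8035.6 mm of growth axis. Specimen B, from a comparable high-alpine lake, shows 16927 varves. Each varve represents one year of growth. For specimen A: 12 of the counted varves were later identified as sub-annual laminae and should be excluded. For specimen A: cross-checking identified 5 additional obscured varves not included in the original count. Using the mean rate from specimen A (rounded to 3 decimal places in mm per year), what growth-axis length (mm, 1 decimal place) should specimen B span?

Specimen A: after corrections the count is 10866 − 12 + 5 = 10859 varves.
A: Mean rate = 8035.6 mm / 10859 years ≈ 0.740 mm per year.
For B, 0.740 mm/year × 16927 years = 12526.0 mm.

12526.0 mm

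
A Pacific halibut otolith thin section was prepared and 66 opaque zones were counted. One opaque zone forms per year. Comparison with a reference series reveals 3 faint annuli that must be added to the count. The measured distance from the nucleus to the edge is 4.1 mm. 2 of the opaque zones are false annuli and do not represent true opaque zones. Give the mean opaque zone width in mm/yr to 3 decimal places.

Adjusted count: 66 − 2 + 3 = 67 opaque zones.
4.1 mm over 67 years gives 4.1 / 67 ≈ 0.061 mm/yr.

0.061 mm/yr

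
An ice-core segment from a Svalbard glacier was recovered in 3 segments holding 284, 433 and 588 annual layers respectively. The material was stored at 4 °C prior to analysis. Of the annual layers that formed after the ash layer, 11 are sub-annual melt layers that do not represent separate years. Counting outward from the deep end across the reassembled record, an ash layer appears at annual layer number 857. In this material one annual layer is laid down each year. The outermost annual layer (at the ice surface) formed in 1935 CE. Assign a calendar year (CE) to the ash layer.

1498 CE

Total annual layers = 284 + 433 + 588 = 1305.
The ash layer sits at annual layer 857 from the deep end, so 1305 − 857 = 448 annual layers formed after it.
Excluding 11 false annual layers: 448 − 11 = 437.
Counting back 437 years from 1935 CE places the ash layer in 1935 − 437 = 1498 CE.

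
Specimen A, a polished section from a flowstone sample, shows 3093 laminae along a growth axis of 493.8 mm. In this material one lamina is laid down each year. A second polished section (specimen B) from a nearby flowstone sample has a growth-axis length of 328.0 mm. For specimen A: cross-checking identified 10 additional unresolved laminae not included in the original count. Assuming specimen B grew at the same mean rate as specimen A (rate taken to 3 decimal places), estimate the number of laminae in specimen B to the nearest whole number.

2063 laminae

Specimen A: adjusted count: 3093 + 10 = 3103 laminae.
A: Mean rate = 493.8 mm / 3103 years ≈ 0.159 mm/year.
Specimen B: 328.0 mm / 0.159 mm per year = 2062.89 years ≈ 2063 laminae.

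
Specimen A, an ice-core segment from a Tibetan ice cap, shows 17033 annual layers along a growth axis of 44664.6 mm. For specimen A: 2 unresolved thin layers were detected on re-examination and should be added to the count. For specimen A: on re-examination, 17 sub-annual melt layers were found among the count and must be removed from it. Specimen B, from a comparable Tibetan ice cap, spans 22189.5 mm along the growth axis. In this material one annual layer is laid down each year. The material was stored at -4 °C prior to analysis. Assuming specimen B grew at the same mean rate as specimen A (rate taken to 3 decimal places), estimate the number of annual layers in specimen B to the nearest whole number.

8453 annual layers

Specimen A: correcting the raw count gives 17033 − 17 + 2 = 17018 true annual layers.
A: Extension rate ≈ 44664.6 / 17018 = 2.625 mm/yr.
Specimen B: 22189.5 mm / 2.625 mm per year = 8453.14 years ≈ 8453 annual layers.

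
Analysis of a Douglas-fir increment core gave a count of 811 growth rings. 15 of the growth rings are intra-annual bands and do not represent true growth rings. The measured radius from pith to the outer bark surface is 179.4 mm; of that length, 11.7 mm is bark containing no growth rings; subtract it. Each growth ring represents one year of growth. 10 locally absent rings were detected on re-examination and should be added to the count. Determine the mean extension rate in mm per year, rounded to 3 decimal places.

After corrections the count is 811 − 15 + 10 = 806 growth rings.
Removing the 11.7 mm offcut leaves 179.4 − 11.7 = 167.7 mm.
Extension rate ≈ 167.7 / 806 = 0.208 mm per year.

0.208 mm per year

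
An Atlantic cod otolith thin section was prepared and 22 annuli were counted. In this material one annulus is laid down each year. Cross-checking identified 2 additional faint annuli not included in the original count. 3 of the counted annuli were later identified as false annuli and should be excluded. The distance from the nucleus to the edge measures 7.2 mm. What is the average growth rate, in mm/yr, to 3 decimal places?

Correcting the raw count gives 22 − 3 + 2 = 21 true annuli.
Extension rate ≈ 7.2 / 21 = 0.343 mm/yr.

0.343 mm/yr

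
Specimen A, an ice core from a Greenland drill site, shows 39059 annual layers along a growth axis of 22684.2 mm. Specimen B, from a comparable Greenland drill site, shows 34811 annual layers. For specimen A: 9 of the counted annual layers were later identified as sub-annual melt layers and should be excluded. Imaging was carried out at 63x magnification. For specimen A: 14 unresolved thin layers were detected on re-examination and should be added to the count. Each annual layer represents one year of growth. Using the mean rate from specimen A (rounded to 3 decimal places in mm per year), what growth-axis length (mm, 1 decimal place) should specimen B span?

20225.2 mm

Specimen A: true annual layer count = 39059 − 9 + 14 = 39064.
A: Mean rate = 22684.2 mm / 39064 years ≈ 0.581 mm/yr.
Length of B = 0.581 × 34811 = 20225.2 mm.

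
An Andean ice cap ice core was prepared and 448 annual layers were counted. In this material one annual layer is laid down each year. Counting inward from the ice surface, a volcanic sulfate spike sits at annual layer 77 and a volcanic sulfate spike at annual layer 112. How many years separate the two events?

35 years

The two markers are separated by 112 − 77 = 35 annual layers.
One annual layer per year makes the interval 35 years.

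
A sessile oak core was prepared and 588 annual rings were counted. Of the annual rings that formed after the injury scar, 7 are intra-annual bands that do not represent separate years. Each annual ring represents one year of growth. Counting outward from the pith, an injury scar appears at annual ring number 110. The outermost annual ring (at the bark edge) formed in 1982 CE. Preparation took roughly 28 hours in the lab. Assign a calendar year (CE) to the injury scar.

Between annual ring 110 and the bark edge there are 588 − 110 = 478 annual rings.
Excluding 7 false annual rings: 478 − 7 = 471.
1982 − 471 = 1511 CE.

1511 CE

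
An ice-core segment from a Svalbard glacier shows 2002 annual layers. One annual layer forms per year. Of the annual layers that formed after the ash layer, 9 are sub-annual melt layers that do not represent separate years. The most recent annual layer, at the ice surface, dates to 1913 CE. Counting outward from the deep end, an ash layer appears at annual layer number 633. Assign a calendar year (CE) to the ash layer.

553 CE

2002 − 633 = 1369 annual layers lie beyond the ash layer toward the ice surface.
Excluding 9 false annual layers: 1369 − 9 = 1360.
The annual layer at the ice surface is 1913 CE, so the ash layer dates to 1913 − 1360 = 553 CE.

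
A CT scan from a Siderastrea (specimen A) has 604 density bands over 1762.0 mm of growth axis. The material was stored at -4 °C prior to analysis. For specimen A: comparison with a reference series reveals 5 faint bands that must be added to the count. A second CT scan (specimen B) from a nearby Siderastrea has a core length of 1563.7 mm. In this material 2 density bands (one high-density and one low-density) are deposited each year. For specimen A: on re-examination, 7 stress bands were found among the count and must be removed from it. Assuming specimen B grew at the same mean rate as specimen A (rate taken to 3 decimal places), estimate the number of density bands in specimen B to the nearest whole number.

Specimen A: correcting the raw count gives 604 − 7 + 5 = 602 true density bands.
Specimen A: 602 density bands at 2 per year is 602 / 2 = 301 years.
A: 1762.0 mm over 301 years gives 1762.0 / 301 ≈ 5.854 mm per year.
For B, 1563.7 / 5.854 = 267.12 years; at 2 density bands per year that is 267.12 × 2 ≈ 534 density bands.

534 density bands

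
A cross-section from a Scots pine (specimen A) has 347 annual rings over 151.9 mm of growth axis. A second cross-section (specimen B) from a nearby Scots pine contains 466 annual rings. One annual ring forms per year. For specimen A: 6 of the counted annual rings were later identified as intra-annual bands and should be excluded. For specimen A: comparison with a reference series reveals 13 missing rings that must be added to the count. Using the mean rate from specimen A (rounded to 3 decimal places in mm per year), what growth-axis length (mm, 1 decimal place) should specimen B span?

Specimen A: correcting the raw count gives 347 − 6 + 13 = 354 true annual rings.
A: Mean rate = 151.9 mm / 354 years ≈ 0.429 mm/year.
Length of B = 0.429 × 466 = 199.9 mm.

199.9 mm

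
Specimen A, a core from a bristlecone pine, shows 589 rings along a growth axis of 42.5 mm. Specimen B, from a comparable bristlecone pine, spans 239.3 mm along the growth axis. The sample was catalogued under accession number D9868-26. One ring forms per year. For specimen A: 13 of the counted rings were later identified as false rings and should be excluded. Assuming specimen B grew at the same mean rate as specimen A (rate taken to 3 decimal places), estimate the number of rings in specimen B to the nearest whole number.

3234 rings

Specimen A: correcting the raw count gives 589 − 13 = 576 true rings.
A: Extension rate ≈ 42.5 / 576 = 0.074 mm/yr.
B spans 239.3 / 0.074 = 3233.78 years ≈ 3234 rings.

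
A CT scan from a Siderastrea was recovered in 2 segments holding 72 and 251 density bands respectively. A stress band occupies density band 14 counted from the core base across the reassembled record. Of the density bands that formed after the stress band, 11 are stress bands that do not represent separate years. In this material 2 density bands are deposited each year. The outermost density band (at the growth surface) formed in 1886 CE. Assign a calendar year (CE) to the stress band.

1737 CE

Total density bands = 72 + 251 = 323.
Between density band 14 and the growth surface there are 323 − 14 = 309 density bands.
Removing the 11 false density bands leaves 309 − 11 = 298 true density bands beyond the stress band.
With 2 density bands per year, 298 / 2 = 149 years.
Counting back 149 years from 1886 CE places the stress band in 1886 − 149 = 1737 CE.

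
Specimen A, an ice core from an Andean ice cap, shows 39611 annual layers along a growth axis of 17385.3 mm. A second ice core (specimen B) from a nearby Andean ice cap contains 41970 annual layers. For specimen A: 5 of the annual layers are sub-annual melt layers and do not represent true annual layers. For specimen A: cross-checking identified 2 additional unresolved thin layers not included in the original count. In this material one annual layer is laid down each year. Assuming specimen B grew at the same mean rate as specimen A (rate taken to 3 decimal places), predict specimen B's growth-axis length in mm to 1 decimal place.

18424.8 mm

Specimen A: after corrections the count is 39611 − 5 + 2 = 39608 annual layers.
A: Extension rate ≈ 17385.3 / 39608 = 0.439 mm per year.
B's length ≈ 0.439 × 41970 = 18424.8 mm.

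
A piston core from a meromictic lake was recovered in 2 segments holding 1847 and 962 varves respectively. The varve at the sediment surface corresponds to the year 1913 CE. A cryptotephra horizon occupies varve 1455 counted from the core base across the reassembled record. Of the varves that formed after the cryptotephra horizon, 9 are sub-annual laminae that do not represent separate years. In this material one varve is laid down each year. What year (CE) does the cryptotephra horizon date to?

568 CE

Total varves = 1847 + 962 = 2809.
Between varve 1455 and the sediment surface there are 2809 − 1455 = 1354 varves.
Excluding 9 false varves: 1354 − 9 = 1345.
1913 − 1345 = 568 CE.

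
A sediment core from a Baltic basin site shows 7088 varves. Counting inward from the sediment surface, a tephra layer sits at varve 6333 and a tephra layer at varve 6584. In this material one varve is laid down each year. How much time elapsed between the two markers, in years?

251 yr

The two markers are separated by 6584 − 6333 = 251 varves.
One varve per year makes the interval 251 years.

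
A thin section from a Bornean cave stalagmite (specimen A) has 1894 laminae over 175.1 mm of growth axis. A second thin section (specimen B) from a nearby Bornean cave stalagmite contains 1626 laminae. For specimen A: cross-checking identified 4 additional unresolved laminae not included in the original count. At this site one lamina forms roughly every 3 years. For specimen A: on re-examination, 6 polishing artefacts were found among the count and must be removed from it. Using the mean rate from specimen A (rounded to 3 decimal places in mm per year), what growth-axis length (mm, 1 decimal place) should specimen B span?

151.2 mm

Specimen A: true lamina count = 1894 − 6 + 4 = 1892.
Specimen A: at 3 years per lamina, 1892 × 3 = 5676 years.
A: Extension rate ≈ 175.1 / 5676 = 0.031 mm per year.
Specimen B: 1626 laminae at 3 years each span 1626 × 3 = 4878 years. For B, 0.031 mm/year × 4878 years = 151.2 mm.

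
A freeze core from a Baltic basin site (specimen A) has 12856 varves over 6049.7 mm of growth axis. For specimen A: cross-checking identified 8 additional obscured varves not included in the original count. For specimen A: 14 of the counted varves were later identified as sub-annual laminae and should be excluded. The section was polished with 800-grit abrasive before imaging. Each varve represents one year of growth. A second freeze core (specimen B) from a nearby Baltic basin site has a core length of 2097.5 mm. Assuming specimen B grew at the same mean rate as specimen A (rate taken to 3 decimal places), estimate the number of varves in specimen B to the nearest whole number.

Specimen A: adjusted count: 12856 − 14 + 8 = 12850 varves.
A: 6049.7 mm over 12850 years gives 6049.7 / 12850 ≈ 0.471 mm/year.
For B, 2097.5 / 0.471 = 4453.29 years ≈ 4453 varves.

4453 varves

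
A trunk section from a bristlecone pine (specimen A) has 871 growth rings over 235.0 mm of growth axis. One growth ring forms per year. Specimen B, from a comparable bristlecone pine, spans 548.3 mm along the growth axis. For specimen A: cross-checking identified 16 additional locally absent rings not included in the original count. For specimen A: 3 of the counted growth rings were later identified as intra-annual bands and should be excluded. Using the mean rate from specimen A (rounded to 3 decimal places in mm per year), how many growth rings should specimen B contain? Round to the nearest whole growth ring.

Specimen A: correcting the raw count gives 871 − 3 + 16 = 884 true growth rings.
A: Mean rate = 235.0 mm / 884 years ≈ 0.266 mm per year.
B spans 548.3 / 0.266 = 2061.28 years ≈ 2061 growth rings.

2061 growth rings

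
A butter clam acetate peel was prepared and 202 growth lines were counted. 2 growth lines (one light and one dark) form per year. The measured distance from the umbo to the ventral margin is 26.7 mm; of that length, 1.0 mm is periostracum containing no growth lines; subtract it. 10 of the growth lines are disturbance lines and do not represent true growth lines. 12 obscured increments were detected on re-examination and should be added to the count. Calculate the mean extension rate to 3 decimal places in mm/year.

Correcting the raw count gives 202 − 10 + 12 = 204 true growth lines.
With 2 growth lines per year, 204 / 2 = 102 years.
Removing the 1.0 mm offcut leaves 26.7 − 1.0 = 25.7 mm.
25.7 mm over 102 years gives 25.7 / 102 ≈ 0.252 mm/year.

0.252 mm/year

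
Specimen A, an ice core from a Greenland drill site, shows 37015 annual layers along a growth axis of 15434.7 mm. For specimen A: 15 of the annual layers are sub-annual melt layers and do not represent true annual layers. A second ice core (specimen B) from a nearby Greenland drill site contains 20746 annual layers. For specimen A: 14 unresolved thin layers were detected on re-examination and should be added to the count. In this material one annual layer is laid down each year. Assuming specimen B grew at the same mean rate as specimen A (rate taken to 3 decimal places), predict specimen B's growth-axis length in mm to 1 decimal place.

8651.1 mm

Specimen A: correcting the raw count gives 37015 − 15 + 14 = 37014 true annual layers.
A: 15434.7 mm over 37014 years gives 15434.7 / 37014 ≈ 0.417 mm per year.
B's length ≈ 0.417 × 20746 = 8651.1 mm.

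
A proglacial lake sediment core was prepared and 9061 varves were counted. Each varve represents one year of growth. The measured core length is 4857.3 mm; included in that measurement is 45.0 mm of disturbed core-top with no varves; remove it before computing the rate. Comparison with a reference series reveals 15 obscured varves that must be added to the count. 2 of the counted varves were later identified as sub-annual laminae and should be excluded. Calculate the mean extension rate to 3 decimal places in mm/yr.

True varve count = 9061 − 2 + 15 = 9074.
The growth record spans 4857.3 − 45.0 = 4812.3 mm.
Mean rate = 4812.3 mm / 9074 years ≈ 0.530 mm/yr.

0.530 mm/yr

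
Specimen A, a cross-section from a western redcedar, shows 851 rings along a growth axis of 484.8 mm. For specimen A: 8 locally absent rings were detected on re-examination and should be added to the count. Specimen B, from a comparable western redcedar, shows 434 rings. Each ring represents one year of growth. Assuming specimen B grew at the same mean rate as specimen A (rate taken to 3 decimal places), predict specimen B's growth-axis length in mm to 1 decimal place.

Specimen A: correcting the raw count gives 851 + 8 = 859 true rings.
A: Mean rate = 484.8 mm / 859 years ≈ 0.564 mm per year.
B's length ≈ 0.564 × 434 = 244.8 mm.

244.8 mm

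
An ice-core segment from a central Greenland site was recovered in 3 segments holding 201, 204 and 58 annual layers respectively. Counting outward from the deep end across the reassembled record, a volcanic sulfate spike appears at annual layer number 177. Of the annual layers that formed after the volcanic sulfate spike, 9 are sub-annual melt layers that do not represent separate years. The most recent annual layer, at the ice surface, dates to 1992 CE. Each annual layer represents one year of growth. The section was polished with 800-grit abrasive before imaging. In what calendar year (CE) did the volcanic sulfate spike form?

Total annual layers = 201 + 204 + 58 = 463.
463 − 177 = 286 annual layers lie beyond the volcanic sulfate spike toward the ice surface.
Excluding 9 false annual layers: 286 − 9 = 277.
Counting back 277 years from 1992 CE places the volcanic sulfate spike in 1992 − 277 = 1715 CE.

1715 CE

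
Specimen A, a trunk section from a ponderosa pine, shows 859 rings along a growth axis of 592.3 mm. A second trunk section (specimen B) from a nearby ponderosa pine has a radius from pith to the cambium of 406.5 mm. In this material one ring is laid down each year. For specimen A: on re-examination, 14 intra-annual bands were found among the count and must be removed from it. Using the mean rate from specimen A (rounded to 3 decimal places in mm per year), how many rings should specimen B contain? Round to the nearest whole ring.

Specimen A: true ring count = 859 − 14 = 845.
A: 592.3 mm over 845 years gives 592.3 / 845 ≈ 0.701 mm per year.
B spans 406.5 / 0.701 = 579.89 years ≈ 580 rings.

580 rings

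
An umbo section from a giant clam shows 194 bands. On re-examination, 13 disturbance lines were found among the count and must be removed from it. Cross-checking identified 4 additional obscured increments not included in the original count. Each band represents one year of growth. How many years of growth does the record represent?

185 years

After corrections the count is 194 − 13 + 4 = 185 bands.
With a one-to-one band periodicity this is 185 years.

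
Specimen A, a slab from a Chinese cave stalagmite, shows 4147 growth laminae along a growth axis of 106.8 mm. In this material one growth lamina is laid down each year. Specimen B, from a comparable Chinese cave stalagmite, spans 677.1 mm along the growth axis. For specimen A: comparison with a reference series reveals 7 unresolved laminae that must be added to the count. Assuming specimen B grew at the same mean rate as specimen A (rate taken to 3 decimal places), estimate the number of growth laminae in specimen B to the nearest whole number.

Specimen A: correcting the raw count gives 4147 + 7 = 4154 true growth laminae.
A: 106.8 mm over 4154 years gives 106.8 / 4154 ≈ 0.026 mm/year.
Specimen B: 677.1 mm / 0.026 mm per year = 26042.31 years ≈ 26042 growth laminae.

26042 growth laminae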